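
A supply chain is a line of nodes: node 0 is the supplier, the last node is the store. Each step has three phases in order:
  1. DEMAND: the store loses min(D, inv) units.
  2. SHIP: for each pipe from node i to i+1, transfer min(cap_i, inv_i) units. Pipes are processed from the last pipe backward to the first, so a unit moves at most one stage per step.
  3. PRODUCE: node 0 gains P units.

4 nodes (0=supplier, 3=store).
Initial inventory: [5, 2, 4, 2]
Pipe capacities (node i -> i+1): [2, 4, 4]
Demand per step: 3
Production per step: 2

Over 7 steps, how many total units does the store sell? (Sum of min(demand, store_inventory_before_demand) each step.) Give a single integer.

Step 1: sold=2 (running total=2) -> [5 2 2 4]
Step 2: sold=3 (running total=5) -> [5 2 2 3]
Step 3: sold=3 (running total=8) -> [5 2 2 2]
Step 4: sold=2 (running total=10) -> [5 2 2 2]
Step 5: sold=2 (running total=12) -> [5 2 2 2]
Step 6: sold=2 (running total=14) -> [5 2 2 2]
Step 7: sold=2 (running total=16) -> [5 2 2 2]

Answer: 16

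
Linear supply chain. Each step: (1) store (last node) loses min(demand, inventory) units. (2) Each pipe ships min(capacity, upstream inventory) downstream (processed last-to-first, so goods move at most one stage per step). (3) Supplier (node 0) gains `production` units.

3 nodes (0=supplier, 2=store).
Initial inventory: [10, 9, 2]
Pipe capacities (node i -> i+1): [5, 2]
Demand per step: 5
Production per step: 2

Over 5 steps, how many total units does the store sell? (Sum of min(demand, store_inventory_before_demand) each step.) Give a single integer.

Step 1: sold=2 (running total=2) -> [7 12 2]
Step 2: sold=2 (running total=4) -> [4 15 2]
Step 3: sold=2 (running total=6) -> [2 17 2]
Step 4: sold=2 (running total=8) -> [2 17 2]
Step 5: sold=2 (running total=10) -> [2 17 2]

Answer: 10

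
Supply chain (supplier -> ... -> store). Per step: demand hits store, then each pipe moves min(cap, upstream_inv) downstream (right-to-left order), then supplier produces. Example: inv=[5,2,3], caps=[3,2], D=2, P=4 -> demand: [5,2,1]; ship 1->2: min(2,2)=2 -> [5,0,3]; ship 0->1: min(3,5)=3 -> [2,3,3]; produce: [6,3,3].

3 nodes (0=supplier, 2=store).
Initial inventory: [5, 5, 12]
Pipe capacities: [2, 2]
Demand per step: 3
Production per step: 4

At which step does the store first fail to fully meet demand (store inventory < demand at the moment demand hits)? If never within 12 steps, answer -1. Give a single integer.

Step 1: demand=3,sold=3 ship[1->2]=2 ship[0->1]=2 prod=4 -> [7 5 11]
Step 2: demand=3,sold=3 ship[1->2]=2 ship[0->1]=2 prod=4 -> [9 5 10]
Step 3: demand=3,sold=3 ship[1->2]=2 ship[0->1]=2 prod=4 -> [11 5 9]
Step 4: demand=3,sold=3 ship[1->2]=2 ship[0->1]=2 prod=4 -> [13 5 8]
Step 5: demand=3,sold=3 ship[1->2]=2 ship[0->1]=2 prod=4 -> [15 5 7]
Step 6: demand=3,sold=3 ship[1->2]=2 ship[0->1]=2 prod=4 -> [17 5 6]
Step 7: demand=3,sold=3 ship[1->2]=2 ship[0->1]=2 prod=4 -> [19 5 5]
Step 8: demand=3,sold=3 ship[1->2]=2 ship[0->1]=2 prod=4 -> [21 5 4]
Step 9: demand=3,sold=3 ship[1->2]=2 ship[0->1]=2 prod=4 -> [23 5 3]
Step 10: demand=3,sold=3 ship[1->2]=2 ship[0->1]=2 prod=4 -> [25 5 2]
Step 11: demand=3,sold=2 ship[1->2]=2 ship[0->1]=2 prod=4 -> [27 5 2]
Step 12: demand=3,sold=2 ship[1->2]=2 ship[0->1]=2 prod=4 -> [29 5 2]
First stockout at step 11

11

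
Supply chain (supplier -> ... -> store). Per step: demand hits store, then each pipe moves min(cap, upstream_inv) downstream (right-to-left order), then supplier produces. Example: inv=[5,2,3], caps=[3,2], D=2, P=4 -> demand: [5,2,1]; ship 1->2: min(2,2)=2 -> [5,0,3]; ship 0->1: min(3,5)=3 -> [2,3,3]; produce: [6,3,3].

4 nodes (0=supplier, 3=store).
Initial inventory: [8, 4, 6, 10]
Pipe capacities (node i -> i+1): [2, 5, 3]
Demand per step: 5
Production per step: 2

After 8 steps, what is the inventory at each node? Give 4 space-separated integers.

Step 1: demand=5,sold=5 ship[2->3]=3 ship[1->2]=4 ship[0->1]=2 prod=2 -> inv=[8 2 7 8]
Step 2: demand=5,sold=5 ship[2->3]=3 ship[1->2]=2 ship[0->1]=2 prod=2 -> inv=[8 2 6 6]
Step 3: demand=5,sold=5 ship[2->3]=3 ship[1->2]=2 ship[0->1]=2 prod=2 -> inv=[8 2 5 4]
Step 4: demand=5,sold=4 ship[2->3]=3 ship[1->2]=2 ship[0->1]=2 prod=2 -> inv=[8 2 4 3]
Step 5: demand=5,sold=3 ship[2->3]=3 ship[1->2]=2 ship[0->1]=2 prod=2 -> inv=[8 2 3 3]
Step 6: demand=5,sold=3 ship[2->3]=3 ship[1->2]=2 ship[0->1]=2 prod=2 -> inv=[8 2 2 3]
Step 7: demand=5,sold=3 ship[2->3]=2 ship[1->2]=2 ship[0->1]=2 prod=2 -> inv=[8 2 2 2]
Step 8: demand=5,sold=2 ship[2->3]=2 ship[1->2]=2 ship[0->1]=2 prod=2 -> inv=[8 2 2 2]

8 2 2 2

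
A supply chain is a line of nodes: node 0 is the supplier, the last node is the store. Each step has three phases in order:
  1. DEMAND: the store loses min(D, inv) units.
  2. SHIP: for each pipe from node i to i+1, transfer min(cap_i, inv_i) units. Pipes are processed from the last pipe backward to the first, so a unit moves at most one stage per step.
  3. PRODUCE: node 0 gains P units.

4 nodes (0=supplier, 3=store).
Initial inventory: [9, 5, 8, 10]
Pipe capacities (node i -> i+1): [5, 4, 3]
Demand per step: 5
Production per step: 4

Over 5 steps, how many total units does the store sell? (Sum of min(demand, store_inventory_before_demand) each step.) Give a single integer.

Answer: 22

Derivation:
Step 1: sold=5 (running total=5) -> [8 6 9 8]
Step 2: sold=5 (running total=10) -> [7 7 10 6]
Step 3: sold=5 (running total=15) -> [6 8 11 4]
Step 4: sold=4 (running total=19) -> [5 9 12 3]
Step 5: sold=3 (running total=22) -> [4 10 13 3]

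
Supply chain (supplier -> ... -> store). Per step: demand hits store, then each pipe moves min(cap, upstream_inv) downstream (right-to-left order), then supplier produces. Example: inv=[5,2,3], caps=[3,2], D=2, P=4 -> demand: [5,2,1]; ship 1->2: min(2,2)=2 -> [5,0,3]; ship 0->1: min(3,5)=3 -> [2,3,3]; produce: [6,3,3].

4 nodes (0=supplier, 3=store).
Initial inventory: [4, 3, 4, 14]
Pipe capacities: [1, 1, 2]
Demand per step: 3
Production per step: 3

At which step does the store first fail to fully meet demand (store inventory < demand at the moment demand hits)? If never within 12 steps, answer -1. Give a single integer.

Step 1: demand=3,sold=3 ship[2->3]=2 ship[1->2]=1 ship[0->1]=1 prod=3 -> [6 3 3 13]
Step 2: demand=3,sold=3 ship[2->3]=2 ship[1->2]=1 ship[0->1]=1 prod=3 -> [8 3 2 12]
Step 3: demand=3,sold=3 ship[2->3]=2 ship[1->2]=1 ship[0->1]=1 prod=3 -> [10 3 1 11]
Step 4: demand=3,sold=3 ship[2->3]=1 ship[1->2]=1 ship[0->1]=1 prod=3 -> [12 3 1 9]
Step 5: demand=3,sold=3 ship[2->3]=1 ship[1->2]=1 ship[0->1]=1 prod=3 -> [14 3 1 7]
Step 6: demand=3,sold=3 ship[2->3]=1 ship[1->2]=1 ship[0->1]=1 prod=3 -> [16 3 1 5]
Step 7: demand=3,sold=3 ship[2->3]=1 ship[1->2]=1 ship[0->1]=1 prod=3 -> [18 3 1 3]
Step 8: demand=3,sold=3 ship[2->3]=1 ship[1->2]=1 ship[0->1]=1 prod=3 -> [20 3 1 1]
Step 9: demand=3,sold=1 ship[2->3]=1 ship[1->2]=1 ship[0->1]=1 prod=3 -> [22 3 1 1]
Step 10: demand=3,sold=1 ship[2->3]=1 ship[1->2]=1 ship[0->1]=1 prod=3 -> [24 3 1 1]
Step 11: demand=3,sold=1 ship[2->3]=1 ship[1->2]=1 ship[0->1]=1 prod=3 -> [26 3 1 1]
Step 12: demand=3,sold=1 ship[2->3]=1 ship[1->2]=1 ship[0->1]=1 prod=3 -> [28 3 1 1]
First stockout at step 9

9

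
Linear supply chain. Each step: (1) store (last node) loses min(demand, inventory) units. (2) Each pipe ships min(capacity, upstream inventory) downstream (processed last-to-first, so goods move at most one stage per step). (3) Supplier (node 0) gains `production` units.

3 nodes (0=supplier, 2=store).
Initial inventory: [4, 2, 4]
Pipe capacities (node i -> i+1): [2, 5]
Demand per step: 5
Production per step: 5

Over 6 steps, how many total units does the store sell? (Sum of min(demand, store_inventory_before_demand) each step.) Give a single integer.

Step 1: sold=4 (running total=4) -> [7 2 2]
Step 2: sold=2 (running total=6) -> [10 2 2]
Step 3: sold=2 (running total=8) -> [13 2 2]
Step 4: sold=2 (running total=10) -> [16 2 2]
Step 5: sold=2 (running total=12) -> [19 2 2]
Step 6: sold=2 (running total=14) -> [22 2 2]

Answer: 14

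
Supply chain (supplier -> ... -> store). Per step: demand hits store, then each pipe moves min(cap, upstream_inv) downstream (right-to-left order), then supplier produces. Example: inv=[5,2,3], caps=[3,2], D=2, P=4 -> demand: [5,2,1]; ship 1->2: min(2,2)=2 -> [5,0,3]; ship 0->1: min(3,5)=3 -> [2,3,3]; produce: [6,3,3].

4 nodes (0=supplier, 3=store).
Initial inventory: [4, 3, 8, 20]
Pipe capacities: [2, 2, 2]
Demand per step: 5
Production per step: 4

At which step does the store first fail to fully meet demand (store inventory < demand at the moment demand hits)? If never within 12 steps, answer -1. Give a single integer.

Step 1: demand=5,sold=5 ship[2->3]=2 ship[1->2]=2 ship[0->1]=2 prod=4 -> [6 3 8 17]
Step 2: demand=5,sold=5 ship[2->3]=2 ship[1->2]=2 ship[0->1]=2 prod=4 -> [8 3 8 14]
Step 3: demand=5,sold=5 ship[2->3]=2 ship[1->2]=2 ship[0->1]=2 prod=4 -> [10 3 8 11]
Step 4: demand=5,sold=5 ship[2->3]=2 ship[1->2]=2 ship[0->1]=2 prod=4 -> [12 3 8 8]
Step 5: demand=5,sold=5 ship[2->3]=2 ship[1->2]=2 ship[0->1]=2 prod=4 -> [14 3 8 5]
Step 6: demand=5,sold=5 ship[2->3]=2 ship[1->2]=2 ship[0->1]=2 prod=4 -> [16 3 8 2]
Step 7: demand=5,sold=2 ship[2->3]=2 ship[1->2]=2 ship[0->1]=2 prod=4 -> [18 3 8 2]
Step 8: demand=5,sold=2 ship[2->3]=2 ship[1->2]=2 ship[0->1]=2 prod=4 -> [20 3 8 2]
Step 9: demand=5,sold=2 ship[2->3]=2 ship[1->2]=2 ship[0->1]=2 prod=4 -> [22 3 8 2]
Step 10: demand=5,sold=2 ship[2->3]=2 ship[1->2]=2 ship[0->1]=2 prod=4 -> [24 3 8 2]
Step 11: demand=5,sold=2 ship[2->3]=2 ship[1->2]=2 ship[0->1]=2 prod=4 -> [26 3 8 2]
Step 12: demand=5,sold=2 ship[2->3]=2 ship[1->2]=2 ship[0->1]=2 prod=4 -> [28 3 8 2]
First stockout at step 7

7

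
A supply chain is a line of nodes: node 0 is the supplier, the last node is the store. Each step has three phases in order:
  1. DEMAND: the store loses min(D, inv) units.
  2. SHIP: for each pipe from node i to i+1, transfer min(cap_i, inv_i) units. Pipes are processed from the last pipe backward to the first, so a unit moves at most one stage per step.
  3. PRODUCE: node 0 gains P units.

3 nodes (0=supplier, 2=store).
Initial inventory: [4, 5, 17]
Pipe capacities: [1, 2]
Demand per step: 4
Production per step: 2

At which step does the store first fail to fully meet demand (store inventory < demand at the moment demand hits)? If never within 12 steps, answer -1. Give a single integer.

Step 1: demand=4,sold=4 ship[1->2]=2 ship[0->1]=1 prod=2 -> [5 4 15]
Step 2: demand=4,sold=4 ship[1->2]=2 ship[0->1]=1 prod=2 -> [6 3 13]
Step 3: demand=4,sold=4 ship[1->2]=2 ship[0->1]=1 prod=2 -> [7 2 11]
Step 4: demand=4,sold=4 ship[1->2]=2 ship[0->1]=1 prod=2 -> [8 1 9]
Step 5: demand=4,sold=4 ship[1->2]=1 ship[0->1]=1 prod=2 -> [9 1 6]
Step 6: demand=4,sold=4 ship[1->2]=1 ship[0->1]=1 prod=2 -> [10 1 3]
Step 7: demand=4,sold=3 ship[1->2]=1 ship[0->1]=1 prod=2 -> [11 1 1]
Step 8: demand=4,sold=1 ship[1->2]=1 ship[0->1]=1 prod=2 -> [12 1 1]
Step 9: demand=4,sold=1 ship[1->2]=1 ship[0->1]=1 prod=2 -> [13 1 1]
Step 10: demand=4,sold=1 ship[1->2]=1 ship[0->1]=1 prod=2 -> [14 1 1]
Step 11: demand=4,sold=1 ship[1->2]=1 ship[0->1]=1 prod=2 -> [15 1 1]
Step 12: demand=4,sold=1 ship[1->2]=1 ship[0->1]=1 prod=2 -> [16 1 1]
First stockout at step 7

7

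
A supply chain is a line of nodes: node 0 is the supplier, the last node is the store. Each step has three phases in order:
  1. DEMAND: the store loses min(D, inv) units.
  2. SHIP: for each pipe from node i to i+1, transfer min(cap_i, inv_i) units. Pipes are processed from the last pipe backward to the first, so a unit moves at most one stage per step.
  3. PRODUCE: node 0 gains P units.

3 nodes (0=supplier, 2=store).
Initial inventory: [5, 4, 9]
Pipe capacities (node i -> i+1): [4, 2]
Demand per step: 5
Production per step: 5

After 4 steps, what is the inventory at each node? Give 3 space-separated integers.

Step 1: demand=5,sold=5 ship[1->2]=2 ship[0->1]=4 prod=5 -> inv=[6 6 6]
Step 2: demand=5,sold=5 ship[1->2]=2 ship[0->1]=4 prod=5 -> inv=[7 8 3]
Step 3: demand=5,sold=3 ship[1->2]=2 ship[0->1]=4 prod=5 -> inv=[8 10 2]
Step 4: demand=5,sold=2 ship[1->2]=2 ship[0->1]=4 prod=5 -> inv=[9 12 2]

9 12 2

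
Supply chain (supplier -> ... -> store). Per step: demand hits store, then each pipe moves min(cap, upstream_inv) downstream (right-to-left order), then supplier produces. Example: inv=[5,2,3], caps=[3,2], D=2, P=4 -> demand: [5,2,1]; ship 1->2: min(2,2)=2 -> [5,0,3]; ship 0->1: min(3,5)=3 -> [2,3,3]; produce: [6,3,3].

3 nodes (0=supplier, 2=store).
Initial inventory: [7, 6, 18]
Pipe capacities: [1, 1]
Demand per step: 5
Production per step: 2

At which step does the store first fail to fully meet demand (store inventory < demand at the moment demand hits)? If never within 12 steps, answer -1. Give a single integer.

Step 1: demand=5,sold=5 ship[1->2]=1 ship[0->1]=1 prod=2 -> [8 6 14]
Step 2: demand=5,sold=5 ship[1->2]=1 ship[0->1]=1 prod=2 -> [9 6 10]
Step 3: demand=5,sold=5 ship[1->2]=1 ship[0->1]=1 prod=2 -> [10 6 6]
Step 4: demand=5,sold=5 ship[1->2]=1 ship[0->1]=1 prod=2 -> [11 6 2]
Step 5: demand=5,sold=2 ship[1->2]=1 ship[0->1]=1 prod=2 -> [12 6 1]
Step 6: demand=5,sold=1 ship[1->2]=1 ship[0->1]=1 prod=2 -> [13 6 1]
Step 7: demand=5,sold=1 ship[1->2]=1 ship[0->1]=1 prod=2 -> [14 6 1]
Step 8: demand=5,sold=1 ship[1->2]=1 ship[0->1]=1 prod=2 -> [15 6 1]
Step 9: demand=5,sold=1 ship[1->2]=1 ship[0->1]=1 prod=2 -> [16 6 1]
Step 10: demand=5,sold=1 ship[1->2]=1 ship[0->1]=1 prod=2 -> [17 6 1]
Step 11: demand=5,sold=1 ship[1->2]=1 ship[0->1]=1 prod=2 -> [18 6 1]
Step 12: demand=5,sold=1 ship[1->2]=1 ship[0->1]=1 prod=2 -> [19 6 1]
First stockout at step 5

5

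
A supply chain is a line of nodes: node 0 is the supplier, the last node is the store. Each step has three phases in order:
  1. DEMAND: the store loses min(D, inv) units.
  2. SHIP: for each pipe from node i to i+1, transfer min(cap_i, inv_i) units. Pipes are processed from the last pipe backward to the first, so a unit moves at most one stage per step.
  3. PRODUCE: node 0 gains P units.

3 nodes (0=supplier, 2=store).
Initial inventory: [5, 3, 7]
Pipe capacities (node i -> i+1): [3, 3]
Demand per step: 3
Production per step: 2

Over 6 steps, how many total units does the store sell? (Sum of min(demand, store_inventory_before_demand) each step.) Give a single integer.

Step 1: sold=3 (running total=3) -> [4 3 7]
Step 2: sold=3 (running total=6) -> [3 3 7]
Step 3: sold=3 (running total=9) -> [2 3 7]
Step 4: sold=3 (running total=12) -> [2 2 7]
Step 5: sold=3 (running total=15) -> [2 2 6]
Step 6: sold=3 (running total=18) -> [2 2 5]

Answer: 18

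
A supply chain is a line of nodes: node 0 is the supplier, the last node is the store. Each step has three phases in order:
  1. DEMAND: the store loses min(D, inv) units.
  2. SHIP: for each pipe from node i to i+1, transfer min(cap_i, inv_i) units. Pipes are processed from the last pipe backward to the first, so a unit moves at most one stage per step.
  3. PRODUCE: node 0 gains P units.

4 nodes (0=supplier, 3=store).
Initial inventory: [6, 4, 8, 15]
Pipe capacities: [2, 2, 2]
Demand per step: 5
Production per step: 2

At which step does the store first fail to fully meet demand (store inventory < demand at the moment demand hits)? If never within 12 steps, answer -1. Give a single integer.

Step 1: demand=5,sold=5 ship[2->3]=2 ship[1->2]=2 ship[0->1]=2 prod=2 -> [6 4 8 12]
Step 2: demand=5,sold=5 ship[2->3]=2 ship[1->2]=2 ship[0->1]=2 prod=2 -> [6 4 8 9]
Step 3: demand=5,sold=5 ship[2->3]=2 ship[1->2]=2 ship[0->1]=2 prod=2 -> [6 4 8 6]
Step 4: demand=5,sold=5 ship[2->3]=2 ship[1->2]=2 ship[0->1]=2 prod=2 -> [6 4 8 3]
Step 5: demand=5,sold=3 ship[2->3]=2 ship[1->2]=2 ship[0->1]=2 prod=2 -> [6 4 8 2]
Step 6: demand=5,sold=2 ship[2->3]=2 ship[1->2]=2 ship[0->1]=2 prod=2 -> [6 4 8 2]
Step 7: demand=5,sold=2 ship[2->3]=2 ship[1->2]=2 ship[0->1]=2 prod=2 -> [6 4 8 2]
Step 8: demand=5,sold=2 ship[2->3]=2 ship[1->2]=2 ship[0->1]=2 prod=2 -> [6 4 8 2]
Step 9: demand=5,sold=2 ship[2->3]=2 ship[1->2]=2 ship[0->1]=2 prod=2 -> [6 4 8 2]
Step 10: demand=5,sold=2 ship[2->3]=2 ship[1->2]=2 ship[0->1]=2 prod=2 -> [6 4 8 2]
Step 11: demand=5,sold=2 ship[2->3]=2 ship[1->2]=2 ship[0->1]=2 prod=2 -> [6 4 8 2]
Step 12: demand=5,sold=2 ship[2->3]=2 ship[1->2]=2 ship[0->1]=2 prod=2 -> [6 4 8 2]
First stockout at step 5

5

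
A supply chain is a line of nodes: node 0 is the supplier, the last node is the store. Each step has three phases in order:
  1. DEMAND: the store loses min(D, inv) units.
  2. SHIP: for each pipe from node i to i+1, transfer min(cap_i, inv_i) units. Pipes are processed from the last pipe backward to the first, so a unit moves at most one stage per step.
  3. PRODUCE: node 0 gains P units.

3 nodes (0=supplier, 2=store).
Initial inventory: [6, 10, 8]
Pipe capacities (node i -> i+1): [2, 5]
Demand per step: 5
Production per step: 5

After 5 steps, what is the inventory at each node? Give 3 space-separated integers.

Step 1: demand=5,sold=5 ship[1->2]=5 ship[0->1]=2 prod=5 -> inv=[9 7 8]
Step 2: demand=5,sold=5 ship[1->2]=5 ship[0->1]=2 prod=5 -> inv=[12 4 8]
Step 3: demand=5,sold=5 ship[1->2]=4 ship[0->1]=2 prod=5 -> inv=[15 2 7]
Step 4: demand=5,sold=5 ship[1->2]=2 ship[0->1]=2 prod=5 -> inv=[18 2 4]
Step 5: demand=5,sold=4 ship[1->2]=2 ship[0->1]=2 prod=5 -> inv=[21 2 2]

21 2 2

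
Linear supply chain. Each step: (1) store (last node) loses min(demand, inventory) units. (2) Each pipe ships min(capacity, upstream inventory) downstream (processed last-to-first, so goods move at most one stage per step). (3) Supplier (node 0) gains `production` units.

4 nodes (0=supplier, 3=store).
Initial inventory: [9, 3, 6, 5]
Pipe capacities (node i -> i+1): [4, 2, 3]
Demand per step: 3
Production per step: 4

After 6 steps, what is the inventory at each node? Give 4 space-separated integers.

Step 1: demand=3,sold=3 ship[2->3]=3 ship[1->2]=2 ship[0->1]=4 prod=4 -> inv=[9 5 5 5]
Step 2: demand=3,sold=3 ship[2->3]=3 ship[1->2]=2 ship[0->1]=4 prod=4 -> inv=[9 7 4 5]
Step 3: demand=3,sold=3 ship[2->3]=3 ship[1->2]=2 ship[0->1]=4 prod=4 -> inv=[9 9 3 5]
Step 4: demand=3,sold=3 ship[2->3]=3 ship[1->2]=2 ship[0->1]=4 prod=4 -> inv=[9 11 2 5]
Step 5: demand=3,sold=3 ship[2->3]=2 ship[1->2]=2 ship[0->1]=4 prod=4 -> inv=[9 13 2 4]
Step 6: demand=3,sold=3 ship[2->3]=2 ship[1->2]=2 ship[0->1]=4 prod=4 -> inv=[9 15 2 3]

9 15 2 3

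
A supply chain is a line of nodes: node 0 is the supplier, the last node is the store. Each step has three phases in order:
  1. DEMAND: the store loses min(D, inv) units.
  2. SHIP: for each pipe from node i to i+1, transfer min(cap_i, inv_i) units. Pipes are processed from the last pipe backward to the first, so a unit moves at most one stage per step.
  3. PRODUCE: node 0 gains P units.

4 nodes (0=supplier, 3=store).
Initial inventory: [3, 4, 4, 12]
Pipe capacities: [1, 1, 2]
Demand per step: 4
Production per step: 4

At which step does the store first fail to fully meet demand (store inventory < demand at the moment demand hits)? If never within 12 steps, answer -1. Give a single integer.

Step 1: demand=4,sold=4 ship[2->3]=2 ship[1->2]=1 ship[0->1]=1 prod=4 -> [6 4 3 10]
Step 2: demand=4,sold=4 ship[2->3]=2 ship[1->2]=1 ship[0->1]=1 prod=4 -> [9 4 2 8]
Step 3: demand=4,sold=4 ship[2->3]=2 ship[1->2]=1 ship[0->1]=1 prod=4 -> [12 4 1 6]
Step 4: demand=4,sold=4 ship[2->3]=1 ship[1->2]=1 ship[0->1]=1 prod=4 -> [15 4 1 3]
Step 5: demand=4,sold=3 ship[2->3]=1 ship[1->2]=1 ship[0->1]=1 prod=4 -> [18 4 1 1]
Step 6: demand=4,sold=1 ship[2->3]=1 ship[1->2]=1 ship[0->1]=1 prod=4 -> [21 4 1 1]
Step 7: demand=4,sold=1 ship[2->3]=1 ship[1->2]=1 ship[0->1]=1 prod=4 -> [24 4 1 1]
Step 8: demand=4,sold=1 ship[2->3]=1 ship[1->2]=1 ship[0->1]=1 prod=4 -> [27 4 1 1]
Step 9: demand=4,sold=1 ship[2->3]=1 ship[1->2]=1 ship[0->1]=1 prod=4 -> [30 4 1 1]
Step 10: demand=4,sold=1 ship[2->3]=1 ship[1->2]=1 ship[0->1]=1 prod=4 -> [33 4 1 1]
Step 11: demand=4,sold=1 ship[2->3]=1 ship[1->2]=1 ship[0->1]=1 prod=4 -> [36 4 1 1]
Step 12: demand=4,sold=1 ship[2->3]=1 ship[1->2]=1 ship[0->1]=1 prod=4 -> [39 4 1 1]
First stockout at step 5

5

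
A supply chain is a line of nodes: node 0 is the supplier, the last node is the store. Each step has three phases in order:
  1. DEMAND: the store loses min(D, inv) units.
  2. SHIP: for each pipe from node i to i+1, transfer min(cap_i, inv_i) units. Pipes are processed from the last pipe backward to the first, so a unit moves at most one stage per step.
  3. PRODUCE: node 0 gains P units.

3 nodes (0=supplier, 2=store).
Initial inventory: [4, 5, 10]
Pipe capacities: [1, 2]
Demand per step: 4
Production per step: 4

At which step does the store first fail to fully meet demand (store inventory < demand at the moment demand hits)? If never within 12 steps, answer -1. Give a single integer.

Step 1: demand=4,sold=4 ship[1->2]=2 ship[0->1]=1 prod=4 -> [7 4 8]
Step 2: demand=4,sold=4 ship[1->2]=2 ship[0->1]=1 prod=4 -> [10 3 6]
Step 3: demand=4,sold=4 ship[1->2]=2 ship[0->1]=1 prod=4 -> [13 2 4]
Step 4: demand=4,sold=4 ship[1->2]=2 ship[0->1]=1 prod=4 -> [16 1 2]
Step 5: demand=4,sold=2 ship[1->2]=1 ship[0->1]=1 prod=4 -> [19 1 1]
Step 6: demand=4,sold=1 ship[1->2]=1 ship[0->1]=1 prod=4 -> [22 1 1]
Step 7: demand=4,sold=1 ship[1->2]=1 ship[0->1]=1 prod=4 -> [25 1 1]
Step 8: demand=4,sold=1 ship[1->2]=1 ship[0->1]=1 prod=4 -> [28 1 1]
Step 9: demand=4,sold=1 ship[1->2]=1 ship[0->1]=1 prod=4 -> [31 1 1]
Step 10: demand=4,sold=1 ship[1->2]=1 ship[0->1]=1 prod=4 -> [34 1 1]
Step 11: demand=4,sold=1 ship[1->2]=1 ship[0->1]=1 prod=4 -> [37 1 1]
Step 12: demand=4,sold=1 ship[1->2]=1 ship[0->1]=1 prod=4 -> [40 1 1]
First stockout at step 5

5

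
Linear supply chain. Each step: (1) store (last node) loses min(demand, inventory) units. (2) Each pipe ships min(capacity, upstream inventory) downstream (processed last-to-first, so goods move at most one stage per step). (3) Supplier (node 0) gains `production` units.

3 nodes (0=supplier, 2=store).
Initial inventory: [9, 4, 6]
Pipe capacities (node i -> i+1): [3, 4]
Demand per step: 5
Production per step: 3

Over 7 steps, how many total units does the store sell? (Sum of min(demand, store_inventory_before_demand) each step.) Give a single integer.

Answer: 25

Derivation:
Step 1: sold=5 (running total=5) -> [9 3 5]
Step 2: sold=5 (running total=10) -> [9 3 3]
Step 3: sold=3 (running total=13) -> [9 3 3]
Step 4: sold=3 (running total=16) -> [9 3 3]
Step 5: sold=3 (running total=19) -> [9 3 3]
Step 6: sold=3 (running total=22) -> [9 3 3]
Step 7: sold=3 (running total=25) -> [9 3 3]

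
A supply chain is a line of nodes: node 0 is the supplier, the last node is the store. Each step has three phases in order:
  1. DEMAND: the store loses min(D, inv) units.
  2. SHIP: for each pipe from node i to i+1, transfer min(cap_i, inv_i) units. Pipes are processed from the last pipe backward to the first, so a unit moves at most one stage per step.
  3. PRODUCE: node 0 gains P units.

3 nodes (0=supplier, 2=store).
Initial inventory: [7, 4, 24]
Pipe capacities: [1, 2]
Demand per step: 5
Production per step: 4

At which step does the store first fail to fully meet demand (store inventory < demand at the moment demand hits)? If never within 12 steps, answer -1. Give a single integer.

Step 1: demand=5,sold=5 ship[1->2]=2 ship[0->1]=1 prod=4 -> [10 3 21]
Step 2: demand=5,sold=5 ship[1->2]=2 ship[0->1]=1 prod=4 -> [13 2 18]
Step 3: demand=5,sold=5 ship[1->2]=2 ship[0->1]=1 prod=4 -> [16 1 15]
Step 4: demand=5,sold=5 ship[1->2]=1 ship[0->1]=1 prod=4 -> [19 1 11]
Step 5: demand=5,sold=5 ship[1->2]=1 ship[0->1]=1 prod=4 -> [22 1 7]
Step 6: demand=5,sold=5 ship[1->2]=1 ship[0->1]=1 prod=4 -> [25 1 3]
Step 7: demand=5,sold=3 ship[1->2]=1 ship[0->1]=1 prod=4 -> [28 1 1]
Step 8: demand=5,sold=1 ship[1->2]=1 ship[0->1]=1 prod=4 -> [31 1 1]
Step 9: demand=5,sold=1 ship[1->2]=1 ship[0->1]=1 prod=4 -> [34 1 1]
Step 10: demand=5,sold=1 ship[1->2]=1 ship[0->1]=1 prod=4 -> [37 1 1]
Step 11: demand=5,sold=1 ship[1->2]=1 ship[0->1]=1 prod=4 -> [40 1 1]
Step 12: demand=5,sold=1 ship[1->2]=1 ship[0->1]=1 prod=4 -> [43 1 1]
First stockout at step 7

7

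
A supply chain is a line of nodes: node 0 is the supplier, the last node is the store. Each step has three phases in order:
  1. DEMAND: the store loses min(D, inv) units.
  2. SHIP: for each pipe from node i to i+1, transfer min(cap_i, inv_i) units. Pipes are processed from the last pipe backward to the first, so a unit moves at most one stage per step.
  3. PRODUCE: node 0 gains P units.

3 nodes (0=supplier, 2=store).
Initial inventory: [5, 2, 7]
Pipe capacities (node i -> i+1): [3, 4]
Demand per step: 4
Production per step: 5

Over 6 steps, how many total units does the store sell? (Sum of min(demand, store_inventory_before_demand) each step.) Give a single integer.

Step 1: sold=4 (running total=4) -> [7 3 5]
Step 2: sold=4 (running total=8) -> [9 3 4]
Step 3: sold=4 (running total=12) -> [11 3 3]
Step 4: sold=3 (running total=15) -> [13 3 3]
Step 5: sold=3 (running total=18) -> [15 3 3]
Step 6: sold=3 (running total=21) -> [17 3 3]

Answer: 21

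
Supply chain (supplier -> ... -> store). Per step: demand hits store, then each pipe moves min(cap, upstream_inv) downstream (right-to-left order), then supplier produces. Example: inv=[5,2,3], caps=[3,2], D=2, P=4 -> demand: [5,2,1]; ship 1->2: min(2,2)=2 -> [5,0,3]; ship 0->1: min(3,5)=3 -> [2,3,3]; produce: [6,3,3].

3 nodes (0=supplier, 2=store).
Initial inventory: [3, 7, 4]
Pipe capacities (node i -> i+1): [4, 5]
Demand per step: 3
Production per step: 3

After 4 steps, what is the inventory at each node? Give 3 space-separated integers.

Step 1: demand=3,sold=3 ship[1->2]=5 ship[0->1]=3 prod=3 -> inv=[3 5 6]
Step 2: demand=3,sold=3 ship[1->2]=5 ship[0->1]=3 prod=3 -> inv=[3 3 8]
Step 3: demand=3,sold=3 ship[1->2]=3 ship[0->1]=3 prod=3 -> inv=[3 3 8]
Step 4: demand=3,sold=3 ship[1->2]=3 ship[0->1]=3 prod=3 -> inv=[3 3 8]

3 3 8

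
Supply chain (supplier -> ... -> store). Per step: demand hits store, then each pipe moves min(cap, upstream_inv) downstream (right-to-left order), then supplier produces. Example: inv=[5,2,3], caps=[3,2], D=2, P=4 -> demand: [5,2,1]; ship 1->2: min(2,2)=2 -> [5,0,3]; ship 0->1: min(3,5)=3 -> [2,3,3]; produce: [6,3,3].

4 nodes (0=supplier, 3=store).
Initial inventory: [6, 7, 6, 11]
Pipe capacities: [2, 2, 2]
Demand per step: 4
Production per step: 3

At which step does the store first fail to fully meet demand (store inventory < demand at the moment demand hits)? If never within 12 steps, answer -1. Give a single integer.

Step 1: demand=4,sold=4 ship[2->3]=2 ship[1->2]=2 ship[0->1]=2 prod=3 -> [7 7 6 9]
Step 2: demand=4,sold=4 ship[2->3]=2 ship[1->2]=2 ship[0->1]=2 prod=3 -> [8 7 6 7]
Step 3: demand=4,sold=4 ship[2->3]=2 ship[1->2]=2 ship[0->1]=2 prod=3 -> [9 7 6 5]
Step 4: demand=4,sold=4 ship[2->3]=2 ship[1->2]=2 ship[0->1]=2 prod=3 -> [10 7 6 3]
Step 5: demand=4,sold=3 ship[2->3]=2 ship[1->2]=2 ship[0->1]=2 prod=3 -> [11 7 6 2]
Step 6: demand=4,sold=2 ship[2->3]=2 ship[1->2]=2 ship[0->1]=2 prod=3 -> [12 7 6 2]
Step 7: demand=4,sold=2 ship[2->3]=2 ship[1->2]=2 ship[0->1]=2 prod=3 -> [13 7 6 2]
Step 8: demand=4,sold=2 ship[2->3]=2 ship[1->2]=2 ship[0->1]=2 prod=3 -> [14 7 6 2]
Step 9: demand=4,sold=2 ship[2->3]=2 ship[1->2]=2 ship[0->1]=2 prod=3 -> [15 7 6 2]
Step 10: demand=4,sold=2 ship[2->3]=2 ship[1->2]=2 ship[0->1]=2 prod=3 -> [16 7 6 2]
Step 11: demand=4,sold=2 ship[2->3]=2 ship[1->2]=2 ship[0->1]=2 prod=3 -> [17 7 6 2]
Step 12: demand=4,sold=2 ship[2->3]=2 ship[1->2]=2 ship[0->1]=2 prod=3 -> [18 7 6 2]
First stockout at step 5

5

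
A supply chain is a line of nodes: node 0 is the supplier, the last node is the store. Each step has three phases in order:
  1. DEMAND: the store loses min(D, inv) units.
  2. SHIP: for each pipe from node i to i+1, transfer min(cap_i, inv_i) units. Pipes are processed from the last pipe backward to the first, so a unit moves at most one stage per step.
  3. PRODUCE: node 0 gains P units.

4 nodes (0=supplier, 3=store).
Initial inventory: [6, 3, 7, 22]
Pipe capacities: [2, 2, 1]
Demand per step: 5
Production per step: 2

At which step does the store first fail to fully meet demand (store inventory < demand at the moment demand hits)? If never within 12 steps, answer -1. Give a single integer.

Step 1: demand=5,sold=5 ship[2->3]=1 ship[1->2]=2 ship[0->1]=2 prod=2 -> [6 3 8 18]
Step 2: demand=5,sold=5 ship[2->3]=1 ship[1->2]=2 ship[0->1]=2 prod=2 -> [6 3 9 14]
Step 3: demand=5,sold=5 ship[2->3]=1 ship[1->2]=2 ship[0->1]=2 prod=2 -> [6 3 10 10]
Step 4: demand=5,sold=5 ship[2->3]=1 ship[1->2]=2 ship[0->1]=2 prod=2 -> [6 3 11 6]
Step 5: demand=5,sold=5 ship[2->3]=1 ship[1->2]=2 ship[0->1]=2 prod=2 -> [6 3 12 2]
Step 6: demand=5,sold=2 ship[2->3]=1 ship[1->2]=2 ship[0->1]=2 prod=2 -> [6 3 13 1]
Step 7: demand=5,sold=1 ship[2->3]=1 ship[1->2]=2 ship[0->1]=2 prod=2 -> [6 3 14 1]
Step 8: demand=5,sold=1 ship[2->3]=1 ship[1->2]=2 ship[0->1]=2 prod=2 -> [6 3 15 1]
Step 9: demand=5,sold=1 ship[2->3]=1 ship[1->2]=2 ship[0->1]=2 prod=2 -> [6 3 16 1]
Step 10: demand=5,sold=1 ship[2->3]=1 ship[1->2]=2 ship[0->1]=2 prod=2 -> [6 3 17 1]
Step 11: demand=5,sold=1 ship[2->3]=1 ship[1->2]=2 ship[0->1]=2 prod=2 -> [6 3 18 1]
Step 12: demand=5,sold=1 ship[2->3]=1 ship[1->2]=2 ship[0->1]=2 prod=2 -> [6 3 19 1]
First stockout at step 6

6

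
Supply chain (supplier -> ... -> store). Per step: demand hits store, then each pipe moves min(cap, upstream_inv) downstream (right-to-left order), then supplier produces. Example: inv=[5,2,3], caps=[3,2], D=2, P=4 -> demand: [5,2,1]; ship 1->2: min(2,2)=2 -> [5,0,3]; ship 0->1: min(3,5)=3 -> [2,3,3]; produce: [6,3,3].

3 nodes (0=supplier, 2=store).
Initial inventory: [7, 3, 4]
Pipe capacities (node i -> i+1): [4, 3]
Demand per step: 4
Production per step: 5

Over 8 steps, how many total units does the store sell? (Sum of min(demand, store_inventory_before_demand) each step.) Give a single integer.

Answer: 25

Derivation:
Step 1: sold=4 (running total=4) -> [8 4 3]
Step 2: sold=3 (running total=7) -> [9 5 3]
Step 3: sold=3 (running total=10) -> [10 6 3]
Step 4: sold=3 (running total=13) -> [11 7 3]
Step 5: sold=3 (running total=16) -> [12 8 3]
Step 6: sold=3 (running total=19) -> [13 9 3]
Step 7: sold=3 (running total=22) -> [14 10 3]
Step 8: sold=3 (running total=25) -> [15 11 3]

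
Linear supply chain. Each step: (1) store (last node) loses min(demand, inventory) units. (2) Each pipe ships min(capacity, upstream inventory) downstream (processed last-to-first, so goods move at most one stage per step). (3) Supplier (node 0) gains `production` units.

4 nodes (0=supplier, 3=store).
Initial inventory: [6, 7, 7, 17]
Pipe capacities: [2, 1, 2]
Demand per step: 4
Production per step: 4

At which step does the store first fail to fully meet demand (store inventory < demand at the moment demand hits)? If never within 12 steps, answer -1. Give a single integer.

Step 1: demand=4,sold=4 ship[2->3]=2 ship[1->2]=1 ship[0->1]=2 prod=4 -> [8 8 6 15]
Step 2: demand=4,sold=4 ship[2->3]=2 ship[1->2]=1 ship[0->1]=2 prod=4 -> [10 9 5 13]
Step 3: demand=4,sold=4 ship[2->3]=2 ship[1->2]=1 ship[0->1]=2 prod=4 -> [12 10 4 11]
Step 4: demand=4,sold=4 ship[2->3]=2 ship[1->2]=1 ship[0->1]=2 prod=4 -> [14 11 3 9]
Step 5: demand=4,sold=4 ship[2->3]=2 ship[1->2]=1 ship[0->1]=2 prod=4 -> [16 12 2 7]
Step 6: demand=4,sold=4 ship[2->3]=2 ship[1->2]=1 ship[0->1]=2 prod=4 -> [18 13 1 5]
Step 7: demand=4,sold=4 ship[2->3]=1 ship[1->2]=1 ship[0->1]=2 prod=4 -> [20 14 1 2]
Step 8: demand=4,sold=2 ship[2->3]=1 ship[1->2]=1 ship[0->1]=2 prod=4 -> [22 15 1 1]
Step 9: demand=4,sold=1 ship[2->3]=1 ship[1->2]=1 ship[0->1]=2 prod=4 -> [24 16 1 1]
Step 10: demand=4,sold=1 ship[2->3]=1 ship[1->2]=1 ship[0->1]=2 prod=4 -> [26 17 1 1]
Step 11: demand=4,sold=1 ship[2->3]=1 ship[1->2]=1 ship[0->1]=2 prod=4 -> [28 18 1 1]
Step 12: demand=4,sold=1 ship[2->3]=1 ship[1->2]=1 ship[0->1]=2 prod=4 -> [30 19 1 1]
First stockout at step 8

8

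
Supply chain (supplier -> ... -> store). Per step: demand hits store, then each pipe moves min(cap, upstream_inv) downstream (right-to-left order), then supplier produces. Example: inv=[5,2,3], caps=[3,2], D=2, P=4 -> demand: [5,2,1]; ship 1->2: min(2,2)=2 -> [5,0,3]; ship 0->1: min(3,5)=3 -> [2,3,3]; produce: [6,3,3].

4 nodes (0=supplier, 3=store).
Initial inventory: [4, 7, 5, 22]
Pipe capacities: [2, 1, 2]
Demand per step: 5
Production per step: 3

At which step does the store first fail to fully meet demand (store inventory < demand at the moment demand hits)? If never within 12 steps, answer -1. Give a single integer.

Step 1: demand=5,sold=5 ship[2->3]=2 ship[1->2]=1 ship[0->1]=2 prod=3 -> [5 8 4 19]
Step 2: demand=5,sold=5 ship[2->3]=2 ship[1->2]=1 ship[0->1]=2 prod=3 -> [6 9 3 16]
Step 3: demand=5,sold=5 ship[2->3]=2 ship[1->2]=1 ship[0->1]=2 prod=3 -> [7 10 2 13]
Step 4: demand=5,sold=5 ship[2->3]=2 ship[1->2]=1 ship[0->1]=2 prod=3 -> [8 11 1 10]
Step 5: demand=5,sold=5 ship[2->3]=1 ship[1->2]=1 ship[0->1]=2 prod=3 -> [9 12 1 6]
Step 6: demand=5,sold=5 ship[2->3]=1 ship[1->2]=1 ship[0->1]=2 prod=3 -> [10 13 1 2]
Step 7: demand=5,sold=2 ship[2->3]=1 ship[1->2]=1 ship[0->1]=2 prod=3 -> [11 14 1 1]
Step 8: demand=5,sold=1 ship[2->3]=1 ship[1->2]=1 ship[0->1]=2 prod=3 -> [12 15 1 1]
Step 9: demand=5,sold=1 ship[2->3]=1 ship[1->2]=1 ship[0->1]=2 prod=3 -> [13 16 1 1]
Step 10: demand=5,sold=1 ship[2->3]=1 ship[1->2]=1 ship[0->1]=2 prod=3 -> [14 17 1 1]
Step 11: demand=5,sold=1 ship[2->3]=1 ship[1->2]=1 ship[0->1]=2 prod=3 -> [15 18 1 1]
Step 12: demand=5,sold=1 ship[2->3]=1 ship[1->2]=1 ship[0->1]=2 prod=3 -> [16 19 1 1]
First stockout at step 7

7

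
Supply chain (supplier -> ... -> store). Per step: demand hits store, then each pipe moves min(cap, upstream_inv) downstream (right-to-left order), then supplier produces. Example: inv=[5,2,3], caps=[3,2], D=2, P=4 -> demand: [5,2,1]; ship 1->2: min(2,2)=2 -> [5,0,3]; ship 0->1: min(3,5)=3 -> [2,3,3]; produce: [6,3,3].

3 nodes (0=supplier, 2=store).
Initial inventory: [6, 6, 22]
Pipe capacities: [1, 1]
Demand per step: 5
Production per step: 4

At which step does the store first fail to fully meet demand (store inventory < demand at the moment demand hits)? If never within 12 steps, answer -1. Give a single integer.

Step 1: demand=5,sold=5 ship[1->2]=1 ship[0->1]=1 prod=4 -> [9 6 18]
Step 2: demand=5,sold=5 ship[1->2]=1 ship[0->1]=1 prod=4 -> [12 6 14]
Step 3: demand=5,sold=5 ship[1->2]=1 ship[0->1]=1 prod=4 -> [15 6 10]
Step 4: demand=5,sold=5 ship[1->2]=1 ship[0->1]=1 prod=4 -> [18 6 6]
Step 5: demand=5,sold=5 ship[1->2]=1 ship[0->1]=1 prod=4 -> [21 6 2]
Step 6: demand=5,sold=2 ship[1->2]=1 ship[0->1]=1 prod=4 -> [24 6 1]
Step 7: demand=5,sold=1 ship[1->2]=1 ship[0->1]=1 prod=4 -> [27 6 1]
Step 8: demand=5,sold=1 ship[1->2]=1 ship[0->1]=1 prod=4 -> [30 6 1]
Step 9: demand=5,sold=1 ship[1->2]=1 ship[0->1]=1 prod=4 -> [33 6 1]
Step 10: demand=5,sold=1 ship[1->2]=1 ship[0->1]=1 prod=4 -> [36 6 1]
Step 11: demand=5,sold=1 ship[1->2]=1 ship[0->1]=1 prod=4 -> [39 6 1]
Step 12: demand=5,sold=1 ship[1->2]=1 ship[0->1]=1 prod=4 -> [42 6 1]
First stockout at step 6

6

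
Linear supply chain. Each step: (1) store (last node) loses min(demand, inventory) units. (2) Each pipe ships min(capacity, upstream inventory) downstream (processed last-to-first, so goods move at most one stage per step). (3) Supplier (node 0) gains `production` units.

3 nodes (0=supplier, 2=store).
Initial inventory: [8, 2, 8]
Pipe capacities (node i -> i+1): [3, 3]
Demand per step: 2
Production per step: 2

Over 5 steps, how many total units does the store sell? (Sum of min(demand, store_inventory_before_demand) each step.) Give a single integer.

Step 1: sold=2 (running total=2) -> [7 3 8]
Step 2: sold=2 (running total=4) -> [6 3 9]
Step 3: sold=2 (running total=6) -> [5 3 10]
Step 4: sold=2 (running total=8) -> [4 3 11]
Step 5: sold=2 (running total=10) -> [3 3 12]

Answer: 10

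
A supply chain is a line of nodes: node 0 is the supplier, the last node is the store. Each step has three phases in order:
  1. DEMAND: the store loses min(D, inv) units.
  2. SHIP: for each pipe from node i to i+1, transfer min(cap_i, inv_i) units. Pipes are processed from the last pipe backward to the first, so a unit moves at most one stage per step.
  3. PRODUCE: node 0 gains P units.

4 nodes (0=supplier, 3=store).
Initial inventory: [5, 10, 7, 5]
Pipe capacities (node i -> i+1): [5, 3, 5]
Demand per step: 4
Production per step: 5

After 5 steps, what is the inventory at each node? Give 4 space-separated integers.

Step 1: demand=4,sold=4 ship[2->3]=5 ship[1->2]=3 ship[0->1]=5 prod=5 -> inv=[5 12 5 6]
Step 2: demand=4,sold=4 ship[2->3]=5 ship[1->2]=3 ship[0->1]=5 prod=5 -> inv=[5 14 3 7]
Step 3: demand=4,sold=4 ship[2->3]=3 ship[1->2]=3 ship[0->1]=5 prod=5 -> inv=[5 16 3 6]
Step 4: demand=4,sold=4 ship[2->3]=3 ship[1->2]=3 ship[0->1]=5 prod=5 -> inv=[5 18 3 5]
Step 5: demand=4,sold=4 ship[2->3]=3 ship[1->2]=3 ship[0->1]=5 prod=5 -> inv=[5 20 3 4]

5 20 3 4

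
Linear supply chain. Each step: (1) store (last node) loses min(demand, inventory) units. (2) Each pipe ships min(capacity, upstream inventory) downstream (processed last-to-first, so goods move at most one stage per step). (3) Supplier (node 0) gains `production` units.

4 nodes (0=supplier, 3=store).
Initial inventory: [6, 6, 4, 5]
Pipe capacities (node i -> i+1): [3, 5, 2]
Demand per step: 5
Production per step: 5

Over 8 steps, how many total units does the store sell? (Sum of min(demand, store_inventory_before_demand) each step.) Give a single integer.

Step 1: sold=5 (running total=5) -> [8 4 7 2]
Step 2: sold=2 (running total=7) -> [10 3 9 2]
Step 3: sold=2 (running total=9) -> [12 3 10 2]
Step 4: sold=2 (running total=11) -> [14 3 11 2]
Step 5: sold=2 (running total=13) -> [16 3 12 2]
Step 6: sold=2 (running total=15) -> [18 3 13 2]
Step 7: sold=2 (running total=17) -> [20 3 14 2]
Step 8: sold=2 (running total=19) -> [22 3 15 2]

Answer: 19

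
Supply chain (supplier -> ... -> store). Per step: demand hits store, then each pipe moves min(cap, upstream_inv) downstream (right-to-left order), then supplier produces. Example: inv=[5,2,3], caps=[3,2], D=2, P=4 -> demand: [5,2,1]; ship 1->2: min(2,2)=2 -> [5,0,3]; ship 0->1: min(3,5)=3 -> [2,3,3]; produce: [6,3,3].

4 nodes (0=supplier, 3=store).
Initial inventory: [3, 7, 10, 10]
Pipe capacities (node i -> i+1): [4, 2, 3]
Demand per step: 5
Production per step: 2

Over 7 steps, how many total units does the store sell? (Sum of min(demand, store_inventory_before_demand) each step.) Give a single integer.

Answer: 28

Derivation:
Step 1: sold=5 (running total=5) -> [2 8 9 8]
Step 2: sold=5 (running total=10) -> [2 8 8 6]
Step 3: sold=5 (running total=15) -> [2 8 7 4]
Step 4: sold=4 (running total=19) -> [2 8 6 3]
Step 5: sold=3 (running total=22) -> [2 8 5 3]
Step 6: sold=3 (running total=25) -> [2 8 4 3]
Step 7: sold=3 (running total=28) -> [2 8 3 3]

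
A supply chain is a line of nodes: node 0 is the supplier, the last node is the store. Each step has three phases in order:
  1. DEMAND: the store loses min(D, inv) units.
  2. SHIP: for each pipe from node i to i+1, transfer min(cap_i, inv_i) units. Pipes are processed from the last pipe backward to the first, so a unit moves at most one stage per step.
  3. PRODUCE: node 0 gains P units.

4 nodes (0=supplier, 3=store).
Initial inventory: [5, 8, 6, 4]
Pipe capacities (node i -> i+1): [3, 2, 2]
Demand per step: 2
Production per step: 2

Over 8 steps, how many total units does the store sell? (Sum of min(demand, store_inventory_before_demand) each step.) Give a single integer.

Step 1: sold=2 (running total=2) -> [4 9 6 4]
Step 2: sold=2 (running total=4) -> [3 10 6 4]
Step 3: sold=2 (running total=6) -> [2 11 6 4]
Step 4: sold=2 (running total=8) -> [2 11 6 4]
Step 5: sold=2 (running total=10) -> [2 11 6 4]
Step 6: sold=2 (running total=12) -> [2 11 6 4]
Step 7: sold=2 (running total=14) -> [2 11 6 4]
Step 8: sold=2 (running total=16) -> [2 11 6 4]

Answer: 16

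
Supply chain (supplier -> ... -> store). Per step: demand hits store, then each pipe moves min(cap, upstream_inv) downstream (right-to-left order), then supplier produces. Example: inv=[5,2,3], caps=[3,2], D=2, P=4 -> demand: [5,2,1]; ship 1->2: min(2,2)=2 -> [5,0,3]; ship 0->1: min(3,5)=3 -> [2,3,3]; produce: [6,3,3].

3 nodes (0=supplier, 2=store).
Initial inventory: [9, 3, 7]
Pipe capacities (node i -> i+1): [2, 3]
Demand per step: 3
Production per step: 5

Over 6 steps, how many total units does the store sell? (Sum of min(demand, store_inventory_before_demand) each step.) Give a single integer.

Step 1: sold=3 (running total=3) -> [12 2 7]
Step 2: sold=3 (running total=6) -> [15 2 6]
Step 3: sold=3 (running total=9) -> [18 2 5]
Step 4: sold=3 (running total=12) -> [21 2 4]
Step 5: sold=3 (running total=15) -> [24 2 3]
Step 6: sold=3 (running total=18) -> [27 2 2]

Answer: 18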